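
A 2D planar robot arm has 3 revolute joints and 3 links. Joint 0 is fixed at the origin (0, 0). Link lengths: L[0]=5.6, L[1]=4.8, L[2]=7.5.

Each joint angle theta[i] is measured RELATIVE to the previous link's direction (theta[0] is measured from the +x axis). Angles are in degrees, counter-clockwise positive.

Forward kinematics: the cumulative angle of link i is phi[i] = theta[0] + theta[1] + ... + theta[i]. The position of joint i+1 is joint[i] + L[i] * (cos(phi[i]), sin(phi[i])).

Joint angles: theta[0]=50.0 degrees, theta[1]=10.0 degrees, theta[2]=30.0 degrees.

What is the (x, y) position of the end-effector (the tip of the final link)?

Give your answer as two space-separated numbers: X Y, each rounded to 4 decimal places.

Answer: 5.9996 15.9468

Derivation:
joint[0] = (0.0000, 0.0000)  (base)
link 0: phi[0] = 50 = 50 deg
  cos(50 deg) = 0.6428, sin(50 deg) = 0.7660
  joint[1] = (0.0000, 0.0000) + 5.6 * (0.6428, 0.7660) = (0.0000 + 3.5996, 0.0000 + 4.2898) = (3.5996, 4.2898)
link 1: phi[1] = 50 + 10 = 60 deg
  cos(60 deg) = 0.5000, sin(60 deg) = 0.8660
  joint[2] = (3.5996, 4.2898) + 4.8 * (0.5000, 0.8660) = (3.5996 + 2.4000, 4.2898 + 4.1569) = (5.9996, 8.4468)
link 2: phi[2] = 50 + 10 + 30 = 90 deg
  cos(90 deg) = 0.0000, sin(90 deg) = 1.0000
  joint[3] = (5.9996, 8.4468) + 7.5 * (0.0000, 1.0000) = (5.9996 + 0.0000, 8.4468 + 7.5000) = (5.9996, 15.9468)
End effector: (5.9996, 15.9468)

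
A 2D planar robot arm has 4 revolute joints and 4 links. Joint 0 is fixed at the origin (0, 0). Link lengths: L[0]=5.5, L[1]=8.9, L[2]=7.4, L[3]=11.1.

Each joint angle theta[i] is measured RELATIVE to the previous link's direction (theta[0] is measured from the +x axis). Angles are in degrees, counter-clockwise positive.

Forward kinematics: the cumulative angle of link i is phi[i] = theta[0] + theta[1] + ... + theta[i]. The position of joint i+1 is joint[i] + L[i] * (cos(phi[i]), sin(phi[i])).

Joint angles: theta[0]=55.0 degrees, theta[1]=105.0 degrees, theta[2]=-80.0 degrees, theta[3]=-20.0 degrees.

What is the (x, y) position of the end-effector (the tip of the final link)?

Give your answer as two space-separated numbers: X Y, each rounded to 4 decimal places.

joint[0] = (0.0000, 0.0000)  (base)
link 0: phi[0] = 55 = 55 deg
  cos(55 deg) = 0.5736, sin(55 deg) = 0.8192
  joint[1] = (0.0000, 0.0000) + 5.5 * (0.5736, 0.8192) = (0.0000 + 3.1547, 0.0000 + 4.5053) = (3.1547, 4.5053)
link 1: phi[1] = 55 + 105 = 160 deg
  cos(160 deg) = -0.9397, sin(160 deg) = 0.3420
  joint[2] = (3.1547, 4.5053) + 8.9 * (-0.9397, 0.3420) = (3.1547 + -8.3633, 4.5053 + 3.0440) = (-5.2086, 7.5493)
link 2: phi[2] = 55 + 105 + -80 = 80 deg
  cos(80 deg) = 0.1736, sin(80 deg) = 0.9848
  joint[3] = (-5.2086, 7.5493) + 7.4 * (0.1736, 0.9848) = (-5.2086 + 1.2850, 7.5493 + 7.2876) = (-3.9236, 14.8369)
link 3: phi[3] = 55 + 105 + -80 + -20 = 60 deg
  cos(60 deg) = 0.5000, sin(60 deg) = 0.8660
  joint[4] = (-3.9236, 14.8369) + 11.1 * (0.5000, 0.8660) = (-3.9236 + 5.5500, 14.8369 + 9.6129) = (1.6264, 24.4498)
End effector: (1.6264, 24.4498)

Answer: 1.6264 24.4498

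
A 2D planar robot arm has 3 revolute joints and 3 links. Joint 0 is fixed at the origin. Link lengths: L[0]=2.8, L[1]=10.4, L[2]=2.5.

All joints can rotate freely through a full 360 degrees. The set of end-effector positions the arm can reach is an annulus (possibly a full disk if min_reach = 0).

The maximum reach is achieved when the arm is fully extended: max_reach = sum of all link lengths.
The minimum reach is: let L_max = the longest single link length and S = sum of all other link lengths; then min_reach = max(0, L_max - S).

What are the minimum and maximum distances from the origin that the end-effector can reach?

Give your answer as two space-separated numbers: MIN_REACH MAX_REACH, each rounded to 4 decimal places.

Link lengths: [2.8, 10.4, 2.5]
max_reach = 2.8 + 10.4 + 2.5 = 15.7
L_max = max([2.8, 10.4, 2.5]) = 10.4
S (sum of others) = 15.7 - 10.4 = 5.3
min_reach = max(0, 10.4 - 5.3) = max(0, 5.1) = 5.1

Answer: 5.1000 15.7000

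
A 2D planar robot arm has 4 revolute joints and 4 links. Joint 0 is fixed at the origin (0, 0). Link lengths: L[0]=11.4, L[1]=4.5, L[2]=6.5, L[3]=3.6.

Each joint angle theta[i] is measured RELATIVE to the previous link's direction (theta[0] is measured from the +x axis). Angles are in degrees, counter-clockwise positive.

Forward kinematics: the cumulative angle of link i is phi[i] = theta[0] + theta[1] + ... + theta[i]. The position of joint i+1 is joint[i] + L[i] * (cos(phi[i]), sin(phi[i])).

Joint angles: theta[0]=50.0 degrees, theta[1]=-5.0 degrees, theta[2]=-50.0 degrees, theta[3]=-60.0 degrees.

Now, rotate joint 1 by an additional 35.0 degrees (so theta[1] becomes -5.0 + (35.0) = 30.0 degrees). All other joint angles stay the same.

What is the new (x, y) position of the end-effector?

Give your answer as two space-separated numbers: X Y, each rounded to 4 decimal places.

joint[0] = (0.0000, 0.0000)  (base)
link 0: phi[0] = 50 = 50 deg
  cos(50 deg) = 0.6428, sin(50 deg) = 0.7660
  joint[1] = (0.0000, 0.0000) + 11.4 * (0.6428, 0.7660) = (0.0000 + 7.3278, 0.0000 + 8.7329) = (7.3278, 8.7329)
link 1: phi[1] = 50 + 30 = 80 deg
  cos(80 deg) = 0.1736, sin(80 deg) = 0.9848
  joint[2] = (7.3278, 8.7329) + 4.5 * (0.1736, 0.9848) = (7.3278 + 0.7814, 8.7329 + 4.4316) = (8.1092, 13.1645)
link 2: phi[2] = 50 + 30 + -50 = 30 deg
  cos(30 deg) = 0.8660, sin(30 deg) = 0.5000
  joint[3] = (8.1092, 13.1645) + 6.5 * (0.8660, 0.5000) = (8.1092 + 5.6292, 13.1645 + 3.2500) = (13.7384, 16.4145)
link 3: phi[3] = 50 + 30 + -50 + -60 = -30 deg
  cos(-30 deg) = 0.8660, sin(-30 deg) = -0.5000
  joint[4] = (13.7384, 16.4145) + 3.6 * (0.8660, -0.5000) = (13.7384 + 3.1177, 16.4145 + -1.8000) = (16.8561, 14.6145)
End effector: (16.8561, 14.6145)

Answer: 16.8561 14.6145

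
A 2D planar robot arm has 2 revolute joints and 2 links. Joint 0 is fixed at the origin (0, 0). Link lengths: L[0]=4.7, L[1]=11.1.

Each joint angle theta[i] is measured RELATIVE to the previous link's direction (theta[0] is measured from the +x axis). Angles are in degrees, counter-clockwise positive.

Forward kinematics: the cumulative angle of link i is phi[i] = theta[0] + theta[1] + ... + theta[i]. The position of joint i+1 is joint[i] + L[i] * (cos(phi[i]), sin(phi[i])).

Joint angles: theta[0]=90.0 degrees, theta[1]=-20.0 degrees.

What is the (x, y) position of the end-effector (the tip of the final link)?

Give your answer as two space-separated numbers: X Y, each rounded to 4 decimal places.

Answer: 3.7964 15.1306

Derivation:
joint[0] = (0.0000, 0.0000)  (base)
link 0: phi[0] = 90 = 90 deg
  cos(90 deg) = 0.0000, sin(90 deg) = 1.0000
  joint[1] = (0.0000, 0.0000) + 4.7 * (0.0000, 1.0000) = (0.0000 + 0.0000, 0.0000 + 4.7000) = (0.0000, 4.7000)
link 1: phi[1] = 90 + -20 = 70 deg
  cos(70 deg) = 0.3420, sin(70 deg) = 0.9397
  joint[2] = (0.0000, 4.7000) + 11.1 * (0.3420, 0.9397) = (0.0000 + 3.7964, 4.7000 + 10.4306) = (3.7964, 15.1306)
End effector: (3.7964, 15.1306)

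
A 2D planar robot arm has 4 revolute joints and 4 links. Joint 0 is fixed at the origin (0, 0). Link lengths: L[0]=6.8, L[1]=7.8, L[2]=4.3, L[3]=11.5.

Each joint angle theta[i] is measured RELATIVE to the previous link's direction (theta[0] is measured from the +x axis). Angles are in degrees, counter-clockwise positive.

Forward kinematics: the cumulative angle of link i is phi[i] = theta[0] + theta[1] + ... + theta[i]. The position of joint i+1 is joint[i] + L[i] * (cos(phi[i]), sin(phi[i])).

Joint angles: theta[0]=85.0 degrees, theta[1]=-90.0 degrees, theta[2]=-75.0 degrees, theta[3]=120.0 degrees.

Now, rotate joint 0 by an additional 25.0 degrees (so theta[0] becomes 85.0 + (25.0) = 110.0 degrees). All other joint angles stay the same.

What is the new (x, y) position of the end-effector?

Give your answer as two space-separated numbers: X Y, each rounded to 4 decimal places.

Answer: 12.3304 15.9579

Derivation:
joint[0] = (0.0000, 0.0000)  (base)
link 0: phi[0] = 110 = 110 deg
  cos(110 deg) = -0.3420, sin(110 deg) = 0.9397
  joint[1] = (0.0000, 0.0000) + 6.8 * (-0.3420, 0.9397) = (0.0000 + -2.3257, 0.0000 + 6.3899) = (-2.3257, 6.3899)
link 1: phi[1] = 110 + -90 = 20 deg
  cos(20 deg) = 0.9397, sin(20 deg) = 0.3420
  joint[2] = (-2.3257, 6.3899) + 7.8 * (0.9397, 0.3420) = (-2.3257 + 7.3296, 6.3899 + 2.6678) = (5.0039, 9.0577)
link 2: phi[2] = 110 + -90 + -75 = -55 deg
  cos(-55 deg) = 0.5736, sin(-55 deg) = -0.8192
  joint[3] = (5.0039, 9.0577) + 4.3 * (0.5736, -0.8192) = (5.0039 + 2.4664, 9.0577 + -3.5224) = (7.4702, 5.5353)
link 3: phi[3] = 110 + -90 + -75 + 120 = 65 deg
  cos(65 deg) = 0.4226, sin(65 deg) = 0.9063
  joint[4] = (7.4702, 5.5353) + 11.5 * (0.4226, 0.9063) = (7.4702 + 4.8601, 5.5353 + 10.4225) = (12.3304, 15.9579)
End effector: (12.3304, 15.9579)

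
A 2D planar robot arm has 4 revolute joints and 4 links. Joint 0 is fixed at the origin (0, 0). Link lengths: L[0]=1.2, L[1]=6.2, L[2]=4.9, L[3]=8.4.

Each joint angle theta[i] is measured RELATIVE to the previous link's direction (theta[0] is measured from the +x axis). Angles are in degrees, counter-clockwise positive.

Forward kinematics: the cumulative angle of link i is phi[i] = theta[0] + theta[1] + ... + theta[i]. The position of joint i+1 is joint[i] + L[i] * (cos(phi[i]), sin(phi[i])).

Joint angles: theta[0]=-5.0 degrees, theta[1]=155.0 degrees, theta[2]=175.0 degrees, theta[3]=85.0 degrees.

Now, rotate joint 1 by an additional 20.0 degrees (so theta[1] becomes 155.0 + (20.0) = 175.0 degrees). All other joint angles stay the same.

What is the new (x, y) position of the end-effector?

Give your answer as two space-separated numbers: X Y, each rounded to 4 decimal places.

Answer: 2.6956 7.5972

Derivation:
joint[0] = (0.0000, 0.0000)  (base)
link 0: phi[0] = -5 = -5 deg
  cos(-5 deg) = 0.9962, sin(-5 deg) = -0.0872
  joint[1] = (0.0000, 0.0000) + 1.2 * (0.9962, -0.0872) = (0.0000 + 1.1954, 0.0000 + -0.1046) = (1.1954, -0.1046)
link 1: phi[1] = -5 + 175 = 170 deg
  cos(170 deg) = -0.9848, sin(170 deg) = 0.1736
  joint[2] = (1.1954, -0.1046) + 6.2 * (-0.9848, 0.1736) = (1.1954 + -6.1058, -0.1046 + 1.0766) = (-4.9104, 0.9720)
link 2: phi[2] = -5 + 175 + 175 = 345 deg
  cos(345 deg) = 0.9659, sin(345 deg) = -0.2588
  joint[3] = (-4.9104, 0.9720) + 4.9 * (0.9659, -0.2588) = (-4.9104 + 4.7330, 0.9720 + -1.2682) = (-0.1773, -0.2962)
link 3: phi[3] = -5 + 175 + 175 + 85 = 430 deg
  cos(430 deg) = 0.3420, sin(430 deg) = 0.9397
  joint[4] = (-0.1773, -0.2962) + 8.4 * (0.3420, 0.9397) = (-0.1773 + 2.8730, -0.2962 + 7.8934) = (2.6956, 7.5972)
End effector: (2.6956, 7.5972)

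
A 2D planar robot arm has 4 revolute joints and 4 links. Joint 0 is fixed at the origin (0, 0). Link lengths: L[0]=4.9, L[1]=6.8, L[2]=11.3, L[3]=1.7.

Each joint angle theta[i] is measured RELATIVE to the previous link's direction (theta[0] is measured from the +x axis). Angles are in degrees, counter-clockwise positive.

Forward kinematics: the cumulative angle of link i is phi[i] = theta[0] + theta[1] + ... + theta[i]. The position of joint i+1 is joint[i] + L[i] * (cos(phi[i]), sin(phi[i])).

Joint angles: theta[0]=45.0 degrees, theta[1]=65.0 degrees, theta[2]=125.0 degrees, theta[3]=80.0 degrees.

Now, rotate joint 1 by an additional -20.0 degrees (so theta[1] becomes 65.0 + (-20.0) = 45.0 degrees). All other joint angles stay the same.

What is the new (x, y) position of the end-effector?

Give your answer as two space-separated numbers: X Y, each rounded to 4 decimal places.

joint[0] = (0.0000, 0.0000)  (base)
link 0: phi[0] = 45 = 45 deg
  cos(45 deg) = 0.7071, sin(45 deg) = 0.7071
  joint[1] = (0.0000, 0.0000) + 4.9 * (0.7071, 0.7071) = (0.0000 + 3.4648, 0.0000 + 3.4648) = (3.4648, 3.4648)
link 1: phi[1] = 45 + 45 = 90 deg
  cos(90 deg) = 0.0000, sin(90 deg) = 1.0000
  joint[2] = (3.4648, 3.4648) + 6.8 * (0.0000, 1.0000) = (3.4648 + 0.0000, 3.4648 + 6.8000) = (3.4648, 10.2648)
link 2: phi[2] = 45 + 45 + 125 = 215 deg
  cos(215 deg) = -0.8192, sin(215 deg) = -0.5736
  joint[3] = (3.4648, 10.2648) + 11.3 * (-0.8192, -0.5736) = (3.4648 + -9.2564, 10.2648 + -6.4814) = (-5.7916, 3.7834)
link 3: phi[3] = 45 + 45 + 125 + 80 = 295 deg
  cos(295 deg) = 0.4226, sin(295 deg) = -0.9063
  joint[4] = (-5.7916, 3.7834) + 1.7 * (0.4226, -0.9063) = (-5.7916 + 0.7185, 3.7834 + -1.5407) = (-5.0731, 2.2427)
End effector: (-5.0731, 2.2427)

Answer: -5.0731 2.2427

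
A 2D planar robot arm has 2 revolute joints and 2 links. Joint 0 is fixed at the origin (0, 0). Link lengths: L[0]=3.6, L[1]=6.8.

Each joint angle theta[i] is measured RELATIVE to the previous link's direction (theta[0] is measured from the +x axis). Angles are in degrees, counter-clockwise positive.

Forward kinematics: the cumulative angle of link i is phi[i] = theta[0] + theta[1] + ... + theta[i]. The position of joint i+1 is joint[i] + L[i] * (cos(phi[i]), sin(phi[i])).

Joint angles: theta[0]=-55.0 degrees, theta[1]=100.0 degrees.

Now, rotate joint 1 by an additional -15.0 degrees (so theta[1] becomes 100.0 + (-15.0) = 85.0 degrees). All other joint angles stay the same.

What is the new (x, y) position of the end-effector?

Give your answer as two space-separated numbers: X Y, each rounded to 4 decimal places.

joint[0] = (0.0000, 0.0000)  (base)
link 0: phi[0] = -55 = -55 deg
  cos(-55 deg) = 0.5736, sin(-55 deg) = -0.8192
  joint[1] = (0.0000, 0.0000) + 3.6 * (0.5736, -0.8192) = (0.0000 + 2.0649, 0.0000 + -2.9489) = (2.0649, -2.9489)
link 1: phi[1] = -55 + 85 = 30 deg
  cos(30 deg) = 0.8660, sin(30 deg) = 0.5000
  joint[2] = (2.0649, -2.9489) + 6.8 * (0.8660, 0.5000) = (2.0649 + 5.8890, -2.9489 + 3.4000) = (7.9538, 0.4511)
End effector: (7.9538, 0.4511)

Answer: 7.9538 0.4511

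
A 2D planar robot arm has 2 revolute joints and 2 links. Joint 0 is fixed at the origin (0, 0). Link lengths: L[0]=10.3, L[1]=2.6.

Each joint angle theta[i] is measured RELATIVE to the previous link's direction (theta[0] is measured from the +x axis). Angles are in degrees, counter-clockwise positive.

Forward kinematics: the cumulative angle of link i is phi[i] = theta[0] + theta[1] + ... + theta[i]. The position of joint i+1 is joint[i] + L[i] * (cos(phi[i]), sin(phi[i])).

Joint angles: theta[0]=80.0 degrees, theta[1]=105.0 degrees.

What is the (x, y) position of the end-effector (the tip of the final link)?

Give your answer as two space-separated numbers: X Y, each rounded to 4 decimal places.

joint[0] = (0.0000, 0.0000)  (base)
link 0: phi[0] = 80 = 80 deg
  cos(80 deg) = 0.1736, sin(80 deg) = 0.9848
  joint[1] = (0.0000, 0.0000) + 10.3 * (0.1736, 0.9848) = (0.0000 + 1.7886, 0.0000 + 10.1435) = (1.7886, 10.1435)
link 1: phi[1] = 80 + 105 = 185 deg
  cos(185 deg) = -0.9962, sin(185 deg) = -0.0872
  joint[2] = (1.7886, 10.1435) + 2.6 * (-0.9962, -0.0872) = (1.7886 + -2.5901, 10.1435 + -0.2266) = (-0.8015, 9.9169)
End effector: (-0.8015, 9.9169)

Answer: -0.8015 9.9169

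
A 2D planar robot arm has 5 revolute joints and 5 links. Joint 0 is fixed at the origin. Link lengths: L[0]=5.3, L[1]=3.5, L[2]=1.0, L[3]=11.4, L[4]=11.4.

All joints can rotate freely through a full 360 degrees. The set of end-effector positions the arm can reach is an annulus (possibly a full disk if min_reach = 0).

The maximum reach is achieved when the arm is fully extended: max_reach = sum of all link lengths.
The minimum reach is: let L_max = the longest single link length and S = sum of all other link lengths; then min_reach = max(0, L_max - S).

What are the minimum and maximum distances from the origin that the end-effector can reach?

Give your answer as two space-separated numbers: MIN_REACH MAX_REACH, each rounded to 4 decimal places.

Answer: 0.0000 32.6000

Derivation:
Link lengths: [5.3, 3.5, 1.0, 11.4, 11.4]
max_reach = 5.3 + 3.5 + 1 + 11.4 + 11.4 = 32.6
L_max = max([5.3, 3.5, 1.0, 11.4, 11.4]) = 11.4
S (sum of others) = 32.6 - 11.4 = 21.2
min_reach = max(0, 11.4 - 21.2) = max(0, -9.8) = 0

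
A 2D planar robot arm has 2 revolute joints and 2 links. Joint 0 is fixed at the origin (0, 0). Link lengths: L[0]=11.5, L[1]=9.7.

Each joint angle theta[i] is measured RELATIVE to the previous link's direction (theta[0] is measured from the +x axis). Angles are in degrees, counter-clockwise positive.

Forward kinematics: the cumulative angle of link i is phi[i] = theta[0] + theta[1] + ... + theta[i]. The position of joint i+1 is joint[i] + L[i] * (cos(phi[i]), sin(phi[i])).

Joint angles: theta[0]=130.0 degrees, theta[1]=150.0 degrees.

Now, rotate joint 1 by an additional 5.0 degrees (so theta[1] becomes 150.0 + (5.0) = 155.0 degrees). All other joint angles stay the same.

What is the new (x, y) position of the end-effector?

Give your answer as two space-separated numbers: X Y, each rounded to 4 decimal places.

joint[0] = (0.0000, 0.0000)  (base)
link 0: phi[0] = 130 = 130 deg
  cos(130 deg) = -0.6428, sin(130 deg) = 0.7660
  joint[1] = (0.0000, 0.0000) + 11.5 * (-0.6428, 0.7660) = (0.0000 + -7.3921, 0.0000 + 8.8095) = (-7.3921, 8.8095)
link 1: phi[1] = 130 + 155 = 285 deg
  cos(285 deg) = 0.2588, sin(285 deg) = -0.9659
  joint[2] = (-7.3921, 8.8095) + 9.7 * (0.2588, -0.9659) = (-7.3921 + 2.5105, 8.8095 + -9.3695) = (-4.8815, -0.5600)
End effector: (-4.8815, -0.5600)

Answer: -4.8815 -0.5600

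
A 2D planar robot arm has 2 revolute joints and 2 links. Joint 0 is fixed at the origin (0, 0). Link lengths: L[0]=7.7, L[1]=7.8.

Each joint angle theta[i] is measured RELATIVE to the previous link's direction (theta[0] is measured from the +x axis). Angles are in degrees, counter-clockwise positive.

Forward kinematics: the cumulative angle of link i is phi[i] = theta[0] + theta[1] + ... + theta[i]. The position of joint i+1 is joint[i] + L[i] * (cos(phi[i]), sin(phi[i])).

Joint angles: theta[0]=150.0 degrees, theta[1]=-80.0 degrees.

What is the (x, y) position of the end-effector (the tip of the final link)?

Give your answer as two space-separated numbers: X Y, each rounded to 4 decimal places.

joint[0] = (0.0000, 0.0000)  (base)
link 0: phi[0] = 150 = 150 deg
  cos(150 deg) = -0.8660, sin(150 deg) = 0.5000
  joint[1] = (0.0000, 0.0000) + 7.7 * (-0.8660, 0.5000) = (0.0000 + -6.6684, 0.0000 + 3.8500) = (-6.6684, 3.8500)
link 1: phi[1] = 150 + -80 = 70 deg
  cos(70 deg) = 0.3420, sin(70 deg) = 0.9397
  joint[2] = (-6.6684, 3.8500) + 7.8 * (0.3420, 0.9397) = (-6.6684 + 2.6678, 3.8500 + 7.3296) = (-4.0006, 11.1796)
End effector: (-4.0006, 11.1796)

Answer: -4.0006 11.1796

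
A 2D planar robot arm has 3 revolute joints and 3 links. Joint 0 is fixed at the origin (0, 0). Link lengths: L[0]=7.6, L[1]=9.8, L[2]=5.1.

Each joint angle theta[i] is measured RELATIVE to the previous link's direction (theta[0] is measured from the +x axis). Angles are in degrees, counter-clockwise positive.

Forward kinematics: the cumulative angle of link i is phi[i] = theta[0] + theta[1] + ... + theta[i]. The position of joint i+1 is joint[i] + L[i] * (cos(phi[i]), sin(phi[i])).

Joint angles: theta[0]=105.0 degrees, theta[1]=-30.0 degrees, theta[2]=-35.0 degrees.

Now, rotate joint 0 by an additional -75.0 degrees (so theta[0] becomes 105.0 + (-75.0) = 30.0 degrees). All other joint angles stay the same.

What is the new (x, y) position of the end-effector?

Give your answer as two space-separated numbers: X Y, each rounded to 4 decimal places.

joint[0] = (0.0000, 0.0000)  (base)
link 0: phi[0] = 30 = 30 deg
  cos(30 deg) = 0.8660, sin(30 deg) = 0.5000
  joint[1] = (0.0000, 0.0000) + 7.6 * (0.8660, 0.5000) = (0.0000 + 6.5818, 0.0000 + 3.8000) = (6.5818, 3.8000)
link 1: phi[1] = 30 + -30 = 0 deg
  cos(0 deg) = 1.0000, sin(0 deg) = 0.0000
  joint[2] = (6.5818, 3.8000) + 9.8 * (1.0000, 0.0000) = (6.5818 + 9.8000, 3.8000 + 0.0000) = (16.3818, 3.8000)
link 2: phi[2] = 30 + -30 + -35 = -35 deg
  cos(-35 deg) = 0.8192, sin(-35 deg) = -0.5736
  joint[3] = (16.3818, 3.8000) + 5.1 * (0.8192, -0.5736) = (16.3818 + 4.1777, 3.8000 + -2.9252) = (20.5595, 0.8748)
End effector: (20.5595, 0.8748)

Answer: 20.5595 0.8748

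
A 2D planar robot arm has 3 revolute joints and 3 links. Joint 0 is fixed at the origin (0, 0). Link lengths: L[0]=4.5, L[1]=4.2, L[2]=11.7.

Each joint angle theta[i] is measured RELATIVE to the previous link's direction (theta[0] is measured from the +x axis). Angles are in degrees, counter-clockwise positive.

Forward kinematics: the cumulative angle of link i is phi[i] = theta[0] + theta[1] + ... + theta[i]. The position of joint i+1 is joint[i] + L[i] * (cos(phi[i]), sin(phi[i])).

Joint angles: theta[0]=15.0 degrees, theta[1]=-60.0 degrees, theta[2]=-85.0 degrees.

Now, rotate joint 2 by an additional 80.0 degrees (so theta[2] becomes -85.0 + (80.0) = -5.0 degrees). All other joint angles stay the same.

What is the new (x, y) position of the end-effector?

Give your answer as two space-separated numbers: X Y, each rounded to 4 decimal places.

Answer: 14.8371 -10.7679

Derivation:
joint[0] = (0.0000, 0.0000)  (base)
link 0: phi[0] = 15 = 15 deg
  cos(15 deg) = 0.9659, sin(15 deg) = 0.2588
  joint[1] = (0.0000, 0.0000) + 4.5 * (0.9659, 0.2588) = (0.0000 + 4.3467, 0.0000 + 1.1647) = (4.3467, 1.1647)
link 1: phi[1] = 15 + -60 = -45 deg
  cos(-45 deg) = 0.7071, sin(-45 deg) = -0.7071
  joint[2] = (4.3467, 1.1647) + 4.2 * (0.7071, -0.7071) = (4.3467 + 2.9698, 1.1647 + -2.9698) = (7.3165, -1.8052)
link 2: phi[2] = 15 + -60 + -5 = -50 deg
  cos(-50 deg) = 0.6428, sin(-50 deg) = -0.7660
  joint[3] = (7.3165, -1.8052) + 11.7 * (0.6428, -0.7660) = (7.3165 + 7.5206, -1.8052 + -8.9627) = (14.8371, -10.7679)
End effector: (14.8371, -10.7679)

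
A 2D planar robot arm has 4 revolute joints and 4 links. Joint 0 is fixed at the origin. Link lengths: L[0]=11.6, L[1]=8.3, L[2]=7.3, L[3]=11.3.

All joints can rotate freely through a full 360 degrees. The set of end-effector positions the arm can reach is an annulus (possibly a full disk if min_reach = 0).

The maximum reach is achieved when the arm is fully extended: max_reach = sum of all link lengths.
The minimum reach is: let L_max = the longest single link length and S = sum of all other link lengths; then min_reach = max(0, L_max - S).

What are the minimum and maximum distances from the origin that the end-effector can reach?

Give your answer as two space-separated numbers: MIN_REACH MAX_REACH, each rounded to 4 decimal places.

Link lengths: [11.6, 8.3, 7.3, 11.3]
max_reach = 11.6 + 8.3 + 7.3 + 11.3 = 38.5
L_max = max([11.6, 8.3, 7.3, 11.3]) = 11.6
S (sum of others) = 38.5 - 11.6 = 26.9
min_reach = max(0, 11.6 - 26.9) = max(0, -15.3) = 0

Answer: 0.0000 38.5000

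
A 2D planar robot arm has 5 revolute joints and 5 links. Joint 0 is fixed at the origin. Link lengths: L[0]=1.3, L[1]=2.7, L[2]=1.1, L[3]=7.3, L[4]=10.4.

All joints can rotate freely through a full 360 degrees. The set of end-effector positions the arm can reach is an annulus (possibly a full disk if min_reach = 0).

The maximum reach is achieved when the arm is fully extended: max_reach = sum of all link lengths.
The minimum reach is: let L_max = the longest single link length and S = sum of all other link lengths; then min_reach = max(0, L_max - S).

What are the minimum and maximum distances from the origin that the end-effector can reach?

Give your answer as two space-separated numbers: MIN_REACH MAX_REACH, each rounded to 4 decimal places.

Link lengths: [1.3, 2.7, 1.1, 7.3, 10.4]
max_reach = 1.3 + 2.7 + 1.1 + 7.3 + 10.4 = 22.8
L_max = max([1.3, 2.7, 1.1, 7.3, 10.4]) = 10.4
S (sum of others) = 22.8 - 10.4 = 12.4
min_reach = max(0, 10.4 - 12.4) = max(0, -2) = 0

Answer: 0.0000 22.8000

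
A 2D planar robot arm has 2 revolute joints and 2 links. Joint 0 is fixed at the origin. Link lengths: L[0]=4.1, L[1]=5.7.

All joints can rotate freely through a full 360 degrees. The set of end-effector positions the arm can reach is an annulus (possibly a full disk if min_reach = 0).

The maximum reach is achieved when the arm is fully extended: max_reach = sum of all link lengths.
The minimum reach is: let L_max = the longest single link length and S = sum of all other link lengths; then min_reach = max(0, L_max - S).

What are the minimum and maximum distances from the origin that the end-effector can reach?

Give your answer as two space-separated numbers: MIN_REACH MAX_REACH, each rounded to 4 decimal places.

Answer: 1.6000 9.8000

Derivation:
Link lengths: [4.1, 5.7]
max_reach = 4.1 + 5.7 = 9.8
L_max = max([4.1, 5.7]) = 5.7
S (sum of others) = 9.8 - 5.7 = 4.1
min_reach = max(0, 5.7 - 4.1) = max(0, 1.6) = 1.6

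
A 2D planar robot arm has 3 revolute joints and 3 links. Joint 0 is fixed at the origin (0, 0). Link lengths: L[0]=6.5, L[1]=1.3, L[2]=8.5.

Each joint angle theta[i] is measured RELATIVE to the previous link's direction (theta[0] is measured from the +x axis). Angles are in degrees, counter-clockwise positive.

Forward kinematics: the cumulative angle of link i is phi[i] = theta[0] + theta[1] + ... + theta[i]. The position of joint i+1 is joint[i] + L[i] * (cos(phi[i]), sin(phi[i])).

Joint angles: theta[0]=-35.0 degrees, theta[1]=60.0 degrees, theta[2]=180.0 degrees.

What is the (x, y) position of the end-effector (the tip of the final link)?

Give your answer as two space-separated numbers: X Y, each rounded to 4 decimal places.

Answer: -1.2009 -6.7711

Derivation:
joint[0] = (0.0000, 0.0000)  (base)
link 0: phi[0] = -35 = -35 deg
  cos(-35 deg) = 0.8192, sin(-35 deg) = -0.5736
  joint[1] = (0.0000, 0.0000) + 6.5 * (0.8192, -0.5736) = (0.0000 + 5.3245, 0.0000 + -3.7282) = (5.3245, -3.7282)
link 1: phi[1] = -35 + 60 = 25 deg
  cos(25 deg) = 0.9063, sin(25 deg) = 0.4226
  joint[2] = (5.3245, -3.7282) + 1.3 * (0.9063, 0.4226) = (5.3245 + 1.1782, -3.7282 + 0.5494) = (6.5027, -3.1788)
link 2: phi[2] = -35 + 60 + 180 = 205 deg
  cos(205 deg) = -0.9063, sin(205 deg) = -0.4226
  joint[3] = (6.5027, -3.1788) + 8.5 * (-0.9063, -0.4226) = (6.5027 + -7.7036, -3.1788 + -3.5923) = (-1.2009, -6.7711)
End effector: (-1.2009, -6.7711)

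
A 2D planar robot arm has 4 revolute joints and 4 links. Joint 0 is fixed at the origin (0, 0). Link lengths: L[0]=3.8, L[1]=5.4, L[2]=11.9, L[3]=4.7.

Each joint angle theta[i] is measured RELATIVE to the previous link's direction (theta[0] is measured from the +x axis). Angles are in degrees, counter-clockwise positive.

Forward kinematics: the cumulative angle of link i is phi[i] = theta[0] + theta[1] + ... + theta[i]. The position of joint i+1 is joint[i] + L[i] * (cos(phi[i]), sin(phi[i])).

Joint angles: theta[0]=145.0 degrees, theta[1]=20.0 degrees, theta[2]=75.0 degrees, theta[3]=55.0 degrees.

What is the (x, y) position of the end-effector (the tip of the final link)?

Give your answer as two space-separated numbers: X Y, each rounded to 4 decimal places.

joint[0] = (0.0000, 0.0000)  (base)
link 0: phi[0] = 145 = 145 deg
  cos(145 deg) = -0.8192, sin(145 deg) = 0.5736
  joint[1] = (0.0000, 0.0000) + 3.8 * (-0.8192, 0.5736) = (0.0000 + -3.1128, 0.0000 + 2.1796) = (-3.1128, 2.1796)
link 1: phi[1] = 145 + 20 = 165 deg
  cos(165 deg) = -0.9659, sin(165 deg) = 0.2588
  joint[2] = (-3.1128, 2.1796) + 5.4 * (-0.9659, 0.2588) = (-3.1128 + -5.2160, 2.1796 + 1.3976) = (-8.3288, 3.5772)
link 2: phi[2] = 145 + 20 + 75 = 240 deg
  cos(240 deg) = -0.5000, sin(240 deg) = -0.8660
  joint[3] = (-8.3288, 3.5772) + 11.9 * (-0.5000, -0.8660) = (-8.3288 + -5.9500, 3.5772 + -10.3057) = (-14.2788, -6.7285)
link 3: phi[3] = 145 + 20 + 75 + 55 = 295 deg
  cos(295 deg) = 0.4226, sin(295 deg) = -0.9063
  joint[4] = (-14.2788, -6.7285) + 4.7 * (0.4226, -0.9063) = (-14.2788 + 1.9863, -6.7285 + -4.2596) = (-12.2925, -10.9881)
End effector: (-12.2925, -10.9881)

Answer: -12.2925 -10.9881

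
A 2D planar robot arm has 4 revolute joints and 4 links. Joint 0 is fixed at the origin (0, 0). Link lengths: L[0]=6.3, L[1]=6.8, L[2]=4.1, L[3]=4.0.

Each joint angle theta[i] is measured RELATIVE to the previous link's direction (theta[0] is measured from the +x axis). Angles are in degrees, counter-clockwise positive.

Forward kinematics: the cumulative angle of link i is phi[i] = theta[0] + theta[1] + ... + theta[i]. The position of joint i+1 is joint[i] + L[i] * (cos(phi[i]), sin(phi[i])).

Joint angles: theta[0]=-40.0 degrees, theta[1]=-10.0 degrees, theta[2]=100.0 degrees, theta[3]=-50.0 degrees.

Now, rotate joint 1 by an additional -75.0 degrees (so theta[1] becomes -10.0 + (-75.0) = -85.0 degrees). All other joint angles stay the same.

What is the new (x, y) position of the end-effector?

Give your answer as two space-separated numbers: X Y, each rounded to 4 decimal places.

Answer: 5.6769 -15.2162

Derivation:
joint[0] = (0.0000, 0.0000)  (base)
link 0: phi[0] = -40 = -40 deg
  cos(-40 deg) = 0.7660, sin(-40 deg) = -0.6428
  joint[1] = (0.0000, 0.0000) + 6.3 * (0.7660, -0.6428) = (0.0000 + 4.8261, 0.0000 + -4.0496) = (4.8261, -4.0496)
link 1: phi[1] = -40 + -85 = -125 deg
  cos(-125 deg) = -0.5736, sin(-125 deg) = -0.8192
  joint[2] = (4.8261, -4.0496) + 6.8 * (-0.5736, -0.8192) = (4.8261 + -3.9003, -4.0496 + -5.5702) = (0.9258, -9.6198)
link 2: phi[2] = -40 + -85 + 100 = -25 deg
  cos(-25 deg) = 0.9063, sin(-25 deg) = -0.4226
  joint[3] = (0.9258, -9.6198) + 4.1 * (0.9063, -0.4226) = (0.9258 + 3.7159, -9.6198 + -1.7327) = (4.6416, -11.3525)
link 3: phi[3] = -40 + -85 + 100 + -50 = -75 deg
  cos(-75 deg) = 0.2588, sin(-75 deg) = -0.9659
  joint[4] = (4.6416, -11.3525) + 4 * (0.2588, -0.9659) = (4.6416 + 1.0353, -11.3525 + -3.8637) = (5.6769, -15.2162)
End effector: (5.6769, -15.2162)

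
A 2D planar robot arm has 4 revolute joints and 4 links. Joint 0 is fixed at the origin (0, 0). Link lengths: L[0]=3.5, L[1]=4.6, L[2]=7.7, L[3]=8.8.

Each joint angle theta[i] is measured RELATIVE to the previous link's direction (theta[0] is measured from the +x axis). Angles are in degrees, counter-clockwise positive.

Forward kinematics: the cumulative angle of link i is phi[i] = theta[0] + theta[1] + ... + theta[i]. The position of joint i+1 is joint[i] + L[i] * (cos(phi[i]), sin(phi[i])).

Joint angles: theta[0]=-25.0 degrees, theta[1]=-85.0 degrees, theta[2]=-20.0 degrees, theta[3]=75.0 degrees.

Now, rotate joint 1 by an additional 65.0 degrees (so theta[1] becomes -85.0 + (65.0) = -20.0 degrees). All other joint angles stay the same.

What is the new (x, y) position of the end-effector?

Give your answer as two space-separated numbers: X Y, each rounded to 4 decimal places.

Answer: 18.3452 -10.1823

Derivation:
joint[0] = (0.0000, 0.0000)  (base)
link 0: phi[0] = -25 = -25 deg
  cos(-25 deg) = 0.9063, sin(-25 deg) = -0.4226
  joint[1] = (0.0000, 0.0000) + 3.5 * (0.9063, -0.4226) = (0.0000 + 3.1721, 0.0000 + -1.4792) = (3.1721, -1.4792)
link 1: phi[1] = -25 + -20 = -45 deg
  cos(-45 deg) = 0.7071, sin(-45 deg) = -0.7071
  joint[2] = (3.1721, -1.4792) + 4.6 * (0.7071, -0.7071) = (3.1721 + 3.2527, -1.4792 + -3.2527) = (6.4248, -4.7319)
link 2: phi[2] = -25 + -20 + -20 = -65 deg
  cos(-65 deg) = 0.4226, sin(-65 deg) = -0.9063
  joint[3] = (6.4248, -4.7319) + 7.7 * (0.4226, -0.9063) = (6.4248 + 3.2542, -4.7319 + -6.9786) = (9.6789, -11.7104)
link 3: phi[3] = -25 + -20 + -20 + 75 = 10 deg
  cos(10 deg) = 0.9848, sin(10 deg) = 0.1736
  joint[4] = (9.6789, -11.7104) + 8.8 * (0.9848, 0.1736) = (9.6789 + 8.6663, -11.7104 + 1.5281) = (18.3452, -10.1823)
End effector: (18.3452, -10.1823)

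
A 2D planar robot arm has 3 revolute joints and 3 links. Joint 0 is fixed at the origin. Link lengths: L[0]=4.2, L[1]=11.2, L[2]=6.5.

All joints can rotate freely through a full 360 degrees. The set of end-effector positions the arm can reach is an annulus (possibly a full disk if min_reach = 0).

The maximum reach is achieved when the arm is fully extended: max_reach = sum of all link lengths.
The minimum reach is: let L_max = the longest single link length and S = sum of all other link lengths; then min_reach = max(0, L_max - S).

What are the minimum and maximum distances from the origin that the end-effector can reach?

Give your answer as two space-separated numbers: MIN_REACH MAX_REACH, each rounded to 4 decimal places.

Answer: 0.5000 21.9000

Derivation:
Link lengths: [4.2, 11.2, 6.5]
max_reach = 4.2 + 11.2 + 6.5 = 21.9
L_max = max([4.2, 11.2, 6.5]) = 11.2
S (sum of others) = 21.9 - 11.2 = 10.7
min_reach = max(0, 11.2 - 10.7) = max(0, 0.5) = 0.5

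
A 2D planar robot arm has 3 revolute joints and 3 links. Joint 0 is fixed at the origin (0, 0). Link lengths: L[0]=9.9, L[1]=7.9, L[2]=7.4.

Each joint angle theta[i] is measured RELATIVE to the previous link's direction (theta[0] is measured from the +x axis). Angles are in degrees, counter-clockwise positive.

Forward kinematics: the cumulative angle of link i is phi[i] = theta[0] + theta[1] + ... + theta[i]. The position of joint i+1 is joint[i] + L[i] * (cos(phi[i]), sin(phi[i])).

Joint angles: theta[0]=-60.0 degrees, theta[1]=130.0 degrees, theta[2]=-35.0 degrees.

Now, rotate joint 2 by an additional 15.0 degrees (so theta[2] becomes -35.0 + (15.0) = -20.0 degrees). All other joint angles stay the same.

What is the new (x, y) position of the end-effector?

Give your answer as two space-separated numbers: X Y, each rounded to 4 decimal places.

Answer: 12.4086 4.5186

Derivation:
joint[0] = (0.0000, 0.0000)  (base)
link 0: phi[0] = -60 = -60 deg
  cos(-60 deg) = 0.5000, sin(-60 deg) = -0.8660
  joint[1] = (0.0000, 0.0000) + 9.9 * (0.5000, -0.8660) = (0.0000 + 4.9500, 0.0000 + -8.5737) = (4.9500, -8.5737)
link 1: phi[1] = -60 + 130 = 70 deg
  cos(70 deg) = 0.3420, sin(70 deg) = 0.9397
  joint[2] = (4.9500, -8.5737) + 7.9 * (0.3420, 0.9397) = (4.9500 + 2.7020, -8.5737 + 7.4236) = (7.6520, -1.1501)
link 2: phi[2] = -60 + 130 + -20 = 50 deg
  cos(50 deg) = 0.6428, sin(50 deg) = 0.7660
  joint[3] = (7.6520, -1.1501) + 7.4 * (0.6428, 0.7660) = (7.6520 + 4.7566, -1.1501 + 5.6687) = (12.4086, 4.5186)
End effector: (12.4086, 4.5186)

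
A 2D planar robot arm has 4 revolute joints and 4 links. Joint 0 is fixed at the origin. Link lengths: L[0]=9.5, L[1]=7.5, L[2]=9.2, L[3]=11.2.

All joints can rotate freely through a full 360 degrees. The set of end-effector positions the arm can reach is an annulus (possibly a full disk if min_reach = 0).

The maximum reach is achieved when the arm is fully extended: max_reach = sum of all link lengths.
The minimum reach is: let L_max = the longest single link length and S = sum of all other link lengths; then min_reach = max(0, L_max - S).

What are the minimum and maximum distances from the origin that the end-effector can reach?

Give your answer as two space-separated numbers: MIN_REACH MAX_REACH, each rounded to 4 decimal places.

Link lengths: [9.5, 7.5, 9.2, 11.2]
max_reach = 9.5 + 7.5 + 9.2 + 11.2 = 37.4
L_max = max([9.5, 7.5, 9.2, 11.2]) = 11.2
S (sum of others) = 37.4 - 11.2 = 26.2
min_reach = max(0, 11.2 - 26.2) = max(0, -15) = 0

Answer: 0.0000 37.4000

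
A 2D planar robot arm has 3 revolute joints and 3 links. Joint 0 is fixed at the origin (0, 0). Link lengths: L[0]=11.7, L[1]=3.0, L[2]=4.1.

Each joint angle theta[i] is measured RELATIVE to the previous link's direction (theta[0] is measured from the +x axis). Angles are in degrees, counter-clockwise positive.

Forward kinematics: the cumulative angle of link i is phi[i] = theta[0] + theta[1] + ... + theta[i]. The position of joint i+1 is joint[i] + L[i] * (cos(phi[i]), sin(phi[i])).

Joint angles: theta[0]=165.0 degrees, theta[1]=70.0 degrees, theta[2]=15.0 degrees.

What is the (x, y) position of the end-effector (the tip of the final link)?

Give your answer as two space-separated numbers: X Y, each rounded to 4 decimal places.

joint[0] = (0.0000, 0.0000)  (base)
link 0: phi[0] = 165 = 165 deg
  cos(165 deg) = -0.9659, sin(165 deg) = 0.2588
  joint[1] = (0.0000, 0.0000) + 11.7 * (-0.9659, 0.2588) = (0.0000 + -11.3013, 0.0000 + 3.0282) = (-11.3013, 3.0282)
link 1: phi[1] = 165 + 70 = 235 deg
  cos(235 deg) = -0.5736, sin(235 deg) = -0.8192
  joint[2] = (-11.3013, 3.0282) + 3 * (-0.5736, -0.8192) = (-11.3013 + -1.7207, 3.0282 + -2.4575) = (-13.0221, 0.5707)
link 2: phi[2] = 165 + 70 + 15 = 250 deg
  cos(250 deg) = -0.3420, sin(250 deg) = -0.9397
  joint[3] = (-13.0221, 0.5707) + 4.1 * (-0.3420, -0.9397) = (-13.0221 + -1.4023, 0.5707 + -3.8527) = (-14.4243, -3.2820)
End effector: (-14.4243, -3.2820)

Answer: -14.4243 -3.2820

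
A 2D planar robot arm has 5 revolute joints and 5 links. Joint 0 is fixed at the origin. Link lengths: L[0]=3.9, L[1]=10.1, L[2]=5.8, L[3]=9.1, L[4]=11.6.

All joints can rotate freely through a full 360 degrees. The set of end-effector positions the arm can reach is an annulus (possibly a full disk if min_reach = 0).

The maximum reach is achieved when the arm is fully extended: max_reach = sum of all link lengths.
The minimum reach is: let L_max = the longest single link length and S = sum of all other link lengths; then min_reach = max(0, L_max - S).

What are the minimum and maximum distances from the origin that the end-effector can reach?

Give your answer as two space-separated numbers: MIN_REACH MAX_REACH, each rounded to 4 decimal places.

Answer: 0.0000 40.5000

Derivation:
Link lengths: [3.9, 10.1, 5.8, 9.1, 11.6]
max_reach = 3.9 + 10.1 + 5.8 + 9.1 + 11.6 = 40.5
L_max = max([3.9, 10.1, 5.8, 9.1, 11.6]) = 11.6
S (sum of others) = 40.5 - 11.6 = 28.9
min_reach = max(0, 11.6 - 28.9) = max(0, -17.3) = 0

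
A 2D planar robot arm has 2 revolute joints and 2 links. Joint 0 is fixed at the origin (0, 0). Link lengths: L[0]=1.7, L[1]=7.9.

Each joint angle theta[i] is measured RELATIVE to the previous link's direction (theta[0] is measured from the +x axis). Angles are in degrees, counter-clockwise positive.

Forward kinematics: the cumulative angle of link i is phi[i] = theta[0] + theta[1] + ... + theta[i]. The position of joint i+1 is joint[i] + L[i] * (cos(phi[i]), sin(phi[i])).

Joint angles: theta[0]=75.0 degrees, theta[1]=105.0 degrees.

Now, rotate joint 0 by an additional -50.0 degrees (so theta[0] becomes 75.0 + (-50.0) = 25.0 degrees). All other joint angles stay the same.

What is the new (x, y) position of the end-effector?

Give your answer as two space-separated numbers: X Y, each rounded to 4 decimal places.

Answer: -3.5373 6.7702

Derivation:
joint[0] = (0.0000, 0.0000)  (base)
link 0: phi[0] = 25 = 25 deg
  cos(25 deg) = 0.9063, sin(25 deg) = 0.4226
  joint[1] = (0.0000, 0.0000) + 1.7 * (0.9063, 0.4226) = (0.0000 + 1.5407, 0.0000 + 0.7185) = (1.5407, 0.7185)
link 1: phi[1] = 25 + 105 = 130 deg
  cos(130 deg) = -0.6428, sin(130 deg) = 0.7660
  joint[2] = (1.5407, 0.7185) + 7.9 * (-0.6428, 0.7660) = (1.5407 + -5.0780, 0.7185 + 6.0518) = (-3.5373, 6.7702)
End effector: (-3.5373, 6.7702)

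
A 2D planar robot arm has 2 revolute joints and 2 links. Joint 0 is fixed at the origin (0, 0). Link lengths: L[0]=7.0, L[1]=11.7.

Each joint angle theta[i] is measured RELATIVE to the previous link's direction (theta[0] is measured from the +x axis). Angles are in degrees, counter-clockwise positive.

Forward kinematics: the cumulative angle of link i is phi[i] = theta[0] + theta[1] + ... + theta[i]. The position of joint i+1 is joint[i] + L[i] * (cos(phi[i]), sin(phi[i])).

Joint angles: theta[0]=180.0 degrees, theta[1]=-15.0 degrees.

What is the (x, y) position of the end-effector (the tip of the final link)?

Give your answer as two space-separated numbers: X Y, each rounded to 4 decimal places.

joint[0] = (0.0000, 0.0000)  (base)
link 0: phi[0] = 180 = 180 deg
  cos(180 deg) = -1.0000, sin(180 deg) = 0.0000
  joint[1] = (0.0000, 0.0000) + 7 * (-1.0000, 0.0000) = (0.0000 + -7.0000, 0.0000 + 0.0000) = (-7.0000, 0.0000)
link 1: phi[1] = 180 + -15 = 165 deg
  cos(165 deg) = -0.9659, sin(165 deg) = 0.2588
  joint[2] = (-7.0000, 0.0000) + 11.7 * (-0.9659, 0.2588) = (-7.0000 + -11.3013, 0.0000 + 3.0282) = (-18.3013, 3.0282)
End effector: (-18.3013, 3.0282)

Answer: -18.3013 3.0282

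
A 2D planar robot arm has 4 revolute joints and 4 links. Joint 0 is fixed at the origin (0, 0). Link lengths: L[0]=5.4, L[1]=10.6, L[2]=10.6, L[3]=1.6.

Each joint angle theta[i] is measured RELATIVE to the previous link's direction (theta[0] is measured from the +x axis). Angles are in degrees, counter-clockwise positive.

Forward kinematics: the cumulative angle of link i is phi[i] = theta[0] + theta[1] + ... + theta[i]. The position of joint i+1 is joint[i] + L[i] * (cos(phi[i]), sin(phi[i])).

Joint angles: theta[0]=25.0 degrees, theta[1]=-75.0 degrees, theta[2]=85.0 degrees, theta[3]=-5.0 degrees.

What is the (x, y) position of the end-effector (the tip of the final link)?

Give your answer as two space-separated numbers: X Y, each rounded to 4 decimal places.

joint[0] = (0.0000, 0.0000)  (base)
link 0: phi[0] = 25 = 25 deg
  cos(25 deg) = 0.9063, sin(25 deg) = 0.4226
  joint[1] = (0.0000, 0.0000) + 5.4 * (0.9063, 0.4226) = (0.0000 + 4.8941, 0.0000 + 2.2821) = (4.8941, 2.2821)
link 1: phi[1] = 25 + -75 = -50 deg
  cos(-50 deg) = 0.6428, sin(-50 deg) = -0.7660
  joint[2] = (4.8941, 2.2821) + 10.6 * (0.6428, -0.7660) = (4.8941 + 6.8135, 2.2821 + -8.1201) = (11.7076, -5.8379)
link 2: phi[2] = 25 + -75 + 85 = 35 deg
  cos(35 deg) = 0.8192, sin(35 deg) = 0.5736
  joint[3] = (11.7076, -5.8379) + 10.6 * (0.8192, 0.5736) = (11.7076 + 8.6830, -5.8379 + 6.0799) = (20.3906, 0.2420)
link 3: phi[3] = 25 + -75 + 85 + -5 = 30 deg
  cos(30 deg) = 0.8660, sin(30 deg) = 0.5000
  joint[4] = (20.3906, 0.2420) + 1.6 * (0.8660, 0.5000) = (20.3906 + 1.3856, 0.2420 + 0.8000) = (21.7763, 1.0420)
End effector: (21.7763, 1.0420)

Answer: 21.7763 1.0420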